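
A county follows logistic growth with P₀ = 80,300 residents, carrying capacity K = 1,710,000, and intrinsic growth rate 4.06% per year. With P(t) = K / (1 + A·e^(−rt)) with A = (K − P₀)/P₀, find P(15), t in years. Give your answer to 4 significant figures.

≈ 142,000 residents

A = (1710000 − 80300)/80300 = 20.29514
P(15) = 1710000 / (1 + 20.29514·e^(−0.0406·15)) = 1710000 / (1 + 20.29514·0.543894)
= 1710000 / 12.03842 ≈ 142045.26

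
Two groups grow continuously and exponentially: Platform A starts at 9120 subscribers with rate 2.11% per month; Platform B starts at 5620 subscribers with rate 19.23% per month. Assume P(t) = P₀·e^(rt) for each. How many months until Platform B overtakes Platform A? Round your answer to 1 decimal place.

t ≈ 2.8 months

9120·e^(0.0211t) = 5620·e^(0.1923t)
9120/5620 = e^((0.1923 − 0.0211)t) → ln(1.62278) = 0.1712·t
t = 0.48414 / 0.1712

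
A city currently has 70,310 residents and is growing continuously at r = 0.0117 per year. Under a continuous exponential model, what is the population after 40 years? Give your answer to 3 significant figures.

≈ 112,000 residents

P(40) = 70310 · e^(0.0117·40) = 70310 · e^(0.468)
= 70310 · 1.5968 ≈ 112270.83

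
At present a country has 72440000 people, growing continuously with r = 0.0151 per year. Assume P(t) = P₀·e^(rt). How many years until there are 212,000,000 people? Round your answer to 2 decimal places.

212000000 = 72440000 · e^(0.0151·t)
t = ln(212000000/72440000) / 0.0151 = ln(2.92656) / 0.0151 = 1.07383 / 0.0151

t ≈ 71.11 years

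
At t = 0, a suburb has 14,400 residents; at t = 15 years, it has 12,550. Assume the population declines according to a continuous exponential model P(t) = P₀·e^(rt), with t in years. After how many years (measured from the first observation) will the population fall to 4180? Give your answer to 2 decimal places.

t ≈ 134.93 years

r = ln(12550/14400) / 15 ≈ -0.009167 per year
t = ln(4180/14400) / r = -1.23692 / -0.009167 ≈ 134.929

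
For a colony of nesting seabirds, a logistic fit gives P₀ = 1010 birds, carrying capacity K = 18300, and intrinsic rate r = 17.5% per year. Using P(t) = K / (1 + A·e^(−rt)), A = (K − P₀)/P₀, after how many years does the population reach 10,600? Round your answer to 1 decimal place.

A = (18300 − 1010)/1010 = 17.11881
10600 = 18300/(1 + 17.11881·e^(−0.175t)) → 1 + 17.11881·e^(−0.175t) = 1.72642
e^(−0.175t) = 0.042434 → t = ln(23.56616)/0.175 = 3.15981/0.175

t ≈ 18.1 years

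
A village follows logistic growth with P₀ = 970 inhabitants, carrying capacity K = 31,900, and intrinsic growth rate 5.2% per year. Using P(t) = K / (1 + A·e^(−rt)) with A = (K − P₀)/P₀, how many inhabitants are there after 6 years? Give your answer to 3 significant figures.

≈ 1,310 inhabitants

A = (31900 − 970)/970 = 31.8866
P(6) = 31900 / (1 + 31.8866·e^(−0.052·6)) = 31900 / (1 + 31.8866·0.731982)
= 31900 / 24.3404 ≈ 1310.58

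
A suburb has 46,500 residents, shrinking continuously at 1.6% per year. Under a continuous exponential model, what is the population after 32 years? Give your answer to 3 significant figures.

P(32) = 46500 · e^(-0.016·32) = 46500 · e^(-0.512)
= 46500 · 0.5993 ≈ 27867.25

≈ 27,900 residents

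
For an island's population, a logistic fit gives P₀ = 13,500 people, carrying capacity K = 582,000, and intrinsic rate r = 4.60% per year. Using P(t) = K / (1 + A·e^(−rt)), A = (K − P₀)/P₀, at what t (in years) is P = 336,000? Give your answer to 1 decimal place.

A = (582000 − 13500)/13500 = 42.11111
336000 = 582000/(1 + 42.11111·e^(−0.046t)) → 1 + 42.11111·e^(−0.046t) = 1.73214
e^(−0.046t) = 0.017386 → t = ln(57.51762)/0.046 = 4.05209/0.046

t ≈ 88.1 years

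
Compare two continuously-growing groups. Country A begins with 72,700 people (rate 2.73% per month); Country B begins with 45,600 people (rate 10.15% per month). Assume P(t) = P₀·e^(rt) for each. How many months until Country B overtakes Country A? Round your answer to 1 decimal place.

72700·e^(0.0273t) = 45600·e^(0.1015t)
72700/45600 = e^((0.1015 − 0.0273)t) → ln(1.5943) = 0.0742·t
t = 0.46643 / 0.0742

t ≈ 6.3 months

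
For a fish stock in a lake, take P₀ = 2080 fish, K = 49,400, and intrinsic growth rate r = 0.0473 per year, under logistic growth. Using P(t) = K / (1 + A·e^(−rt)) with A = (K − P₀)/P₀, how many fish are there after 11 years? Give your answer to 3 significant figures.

A = (49400 − 2080)/2080 = 22.75
P(11) = 49400 / (1 + 22.75·e^(−0.0473·11)) = 49400 / (1 + 22.75·0.594342)
= 49400 / 14.52129 ≈ 3401.9

≈ 3,400 fish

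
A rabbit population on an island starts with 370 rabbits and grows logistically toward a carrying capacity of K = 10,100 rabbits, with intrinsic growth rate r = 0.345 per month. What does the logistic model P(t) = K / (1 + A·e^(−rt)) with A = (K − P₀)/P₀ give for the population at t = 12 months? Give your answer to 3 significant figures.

≈ 7,120 rabbits

A = (10100 − 370)/370 = 26.2973
P(12) = 10100 / (1 + 26.2973·e^(−0.345·12)) = 10100 / (1 + 26.2973·0.015923)
= 10100 / 1.41873 ≈ 7119.05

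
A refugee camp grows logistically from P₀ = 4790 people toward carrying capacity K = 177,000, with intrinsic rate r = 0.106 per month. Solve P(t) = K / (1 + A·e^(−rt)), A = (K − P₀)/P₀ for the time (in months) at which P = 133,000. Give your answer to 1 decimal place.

A = (177000 − 4790)/4790 = 35.95198
133000 = 177000/(1 + 35.95198·e^(−0.106t)) → 1 + 35.95198·e^(−0.106t) = 1.33083
e^(−0.106t) = 0.009202 → t = ln(108.67304)/0.106 = 4.68834/0.106

t ≈ 44.2 months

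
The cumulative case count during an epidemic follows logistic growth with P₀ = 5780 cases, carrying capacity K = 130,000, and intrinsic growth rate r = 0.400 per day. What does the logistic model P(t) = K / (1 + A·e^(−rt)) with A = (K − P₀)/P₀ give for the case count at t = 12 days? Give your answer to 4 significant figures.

A = (130000 − 5780)/5780 = 21.49135
P(12) = 130000 / (1 + 21.49135·e^(−0.4·12)) = 130000 / (1 + 21.49135·0.00823)
= 130000 / 1.17687 ≈ 110462.65

≈ 110,500 cases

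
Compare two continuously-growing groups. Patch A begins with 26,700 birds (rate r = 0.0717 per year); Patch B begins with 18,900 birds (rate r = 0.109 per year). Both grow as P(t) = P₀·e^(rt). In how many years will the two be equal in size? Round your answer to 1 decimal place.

t ≈ 9.3 years

26700·e^(0.0717t) = 18900·e^(0.109t)
26700/18900 = e^((0.109 − 0.0717)t) → ln(1.4127) = 0.0373·t
t = 0.3455 / 0.0373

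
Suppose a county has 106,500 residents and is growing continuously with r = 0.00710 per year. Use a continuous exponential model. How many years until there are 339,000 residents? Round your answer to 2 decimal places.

t ≈ 163.08 years

339000 = 106500 · e^(0.0071·t)
t = ln(339000/106500) / 0.0071 = ln(3.1831) / 0.0071 = 1.15786 / 0.0071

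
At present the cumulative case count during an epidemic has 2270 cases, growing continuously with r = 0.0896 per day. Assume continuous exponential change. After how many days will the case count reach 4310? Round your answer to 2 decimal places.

4310 = 2270 · e^(0.0896·t)
t = ln(4310/2270) / 0.0896 = ln(1.89868) / 0.0896 = 0.64116 / 0.0896

t ≈ 7.16 days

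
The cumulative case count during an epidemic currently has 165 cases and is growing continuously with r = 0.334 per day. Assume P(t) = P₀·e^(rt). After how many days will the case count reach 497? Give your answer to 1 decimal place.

t ≈ 3.3 days

497 = 165 · e^(0.334·t)
t = ln(497/165) / 0.334 = ln(3.01212) / 0.334 = 1.10264 / 0.334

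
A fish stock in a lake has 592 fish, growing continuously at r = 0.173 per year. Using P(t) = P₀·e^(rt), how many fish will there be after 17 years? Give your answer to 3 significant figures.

≈ 11,200 fish

P(17) = 592 · e^(0.173·17) = 592 · e^(2.941)
= 592 · 18.93477 ≈ 11209.38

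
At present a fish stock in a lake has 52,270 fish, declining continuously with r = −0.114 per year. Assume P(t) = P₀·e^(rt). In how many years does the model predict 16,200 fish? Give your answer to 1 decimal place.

16200 = 52270 · e^(-0.114·t)
t = ln(16200/52270) / -0.114 = ln(0.30993) / -0.114 = -1.17141 / -0.114

t ≈ 10.3 years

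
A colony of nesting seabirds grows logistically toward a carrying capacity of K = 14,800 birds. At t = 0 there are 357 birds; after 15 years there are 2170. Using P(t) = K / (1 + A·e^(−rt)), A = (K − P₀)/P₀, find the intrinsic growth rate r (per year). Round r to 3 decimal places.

A = (14800 − 357)/357 = 40.45658
2170 = 14800/(1 + 40.45658·e^(−r·15)) → e^(−15r) = (6.82028 − 1)/40.45658 = 0.143865
r = −ln(0.143865)/15 = 1.93888/15

r ≈ 0.129 per year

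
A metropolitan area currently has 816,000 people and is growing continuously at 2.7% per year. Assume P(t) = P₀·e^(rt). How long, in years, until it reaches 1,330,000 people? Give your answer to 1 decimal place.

1330000 = 816000 · e^(0.027·t)
t = ln(1330000/816000) / 0.027 = ln(1.6299) / 0.027 = 0.48852 / 0.027

t ≈ 18.1 years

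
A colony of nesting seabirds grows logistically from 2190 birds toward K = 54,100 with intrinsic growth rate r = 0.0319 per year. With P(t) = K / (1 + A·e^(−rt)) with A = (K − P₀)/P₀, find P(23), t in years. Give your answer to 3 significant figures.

≈ 4,370 birds

A = (54100 − 2190)/2190 = 23.7032
P(23) = 54100 / (1 + 23.7032·e^(−0.0319·23)) = 54100 / (1 + 23.7032·0.480129)
= 54100 / 12.3806 ≈ 4369.74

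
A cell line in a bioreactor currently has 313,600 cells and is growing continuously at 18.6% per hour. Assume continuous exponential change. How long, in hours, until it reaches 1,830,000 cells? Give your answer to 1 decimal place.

1830000 = 313600 · e^(0.186·t)
t = ln(1830000/313600) / 0.186 = ln(5.83546) / 0.186 = 1.76395 / 0.186

t ≈ 9.5 hours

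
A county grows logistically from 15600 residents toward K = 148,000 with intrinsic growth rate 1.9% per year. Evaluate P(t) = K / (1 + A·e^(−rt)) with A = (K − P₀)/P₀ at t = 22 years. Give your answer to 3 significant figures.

≈ 22,500 residents

A = (148000 − 15600)/15600 = 8.48718
P(22) = 148000 / (1 + 8.48718·e^(−0.019·22)) = 148000 / (1 + 8.48718·0.658362)
= 148000 / 6.58764 ≈ 22466.32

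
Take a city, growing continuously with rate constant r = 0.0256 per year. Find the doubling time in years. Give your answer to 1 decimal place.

doubling time = ln(2) / |r| = 0.69315 / 0.0256

doubling time ≈ 27.1 years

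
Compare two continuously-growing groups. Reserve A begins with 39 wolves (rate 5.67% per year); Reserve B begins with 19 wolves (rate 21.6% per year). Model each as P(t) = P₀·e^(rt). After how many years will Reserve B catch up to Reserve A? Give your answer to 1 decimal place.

39·e^(0.0567t) = 19·e^(0.216t)
39/19 = e^((0.216 − 0.0567)t) → ln(2.05263) = 0.1593·t
t = 0.71912 / 0.1593

t ≈ 4.5 years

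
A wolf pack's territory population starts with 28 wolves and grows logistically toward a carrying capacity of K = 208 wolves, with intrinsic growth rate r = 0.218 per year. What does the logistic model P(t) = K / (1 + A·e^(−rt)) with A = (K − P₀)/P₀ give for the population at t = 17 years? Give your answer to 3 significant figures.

A = (208 − 28)/28 = 6.42857
P(17) = 208 / (1 + 6.42857·e^(−0.218·17)) = 208 / (1 + 6.42857·0.024576)
= 208 / 1.15799 ≈ 179.62

≈ 180 wolves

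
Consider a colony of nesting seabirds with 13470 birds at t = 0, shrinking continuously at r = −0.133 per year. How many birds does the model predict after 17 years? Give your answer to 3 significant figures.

≈ 1,400 birds

P(17) = 13470 · e^(-0.133·17) = 13470 · e^(-2.261)
= 13470 · 0.10425 ≈ 1404.2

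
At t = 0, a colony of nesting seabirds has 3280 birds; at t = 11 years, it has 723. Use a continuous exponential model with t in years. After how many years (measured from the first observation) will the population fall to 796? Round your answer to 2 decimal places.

r = ln(723/3280) / 11 ≈ -0.137472 per year
t = ln(796/3280) / r = -1.416 / -0.137472 ≈ 10.3

t ≈ 10.30 years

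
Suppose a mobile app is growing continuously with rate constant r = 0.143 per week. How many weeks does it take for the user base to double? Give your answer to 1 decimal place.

doubling time ≈ 4.8 weeks

doubling time = ln(2) / |r| = 0.69315 / 0.143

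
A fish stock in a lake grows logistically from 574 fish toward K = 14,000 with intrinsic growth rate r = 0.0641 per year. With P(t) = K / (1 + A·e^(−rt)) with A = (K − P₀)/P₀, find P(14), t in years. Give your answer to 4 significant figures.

≈ 1,329 fish

A = (14000 − 574)/574 = 23.39024
P(14) = 14000 / (1 + 23.39024·e^(−0.0641·14)) = 14000 / (1 + 23.39024·0.407628)
= 14000 / 10.53452 ≈ 1328.96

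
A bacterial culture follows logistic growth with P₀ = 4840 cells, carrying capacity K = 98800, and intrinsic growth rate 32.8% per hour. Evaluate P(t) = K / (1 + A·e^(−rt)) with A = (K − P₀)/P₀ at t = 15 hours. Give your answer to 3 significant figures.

≈ 86,500 cells

A = (98800 − 4840)/4840 = 19.41322
P(15) = 98800 / (1 + 19.41322·e^(−0.328·15)) = 98800 / (1 + 19.41322·0.007299)
= 98800 / 1.1417 ≈ 86537.65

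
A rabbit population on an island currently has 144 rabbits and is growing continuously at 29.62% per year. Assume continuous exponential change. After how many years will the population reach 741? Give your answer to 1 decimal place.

t ≈ 5.5 years

741 = 144 · e^(0.2962·t)
t = ln(741/144) / 0.2962 = ln(5.14583) / 0.2962 = 1.63819 / 0.2962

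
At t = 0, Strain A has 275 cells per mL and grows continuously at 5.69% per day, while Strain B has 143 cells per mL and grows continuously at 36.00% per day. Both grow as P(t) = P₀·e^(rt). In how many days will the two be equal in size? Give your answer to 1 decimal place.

t ≈ 2.2 days

275·e^(0.0569t) = 143·e^(0.36t)
275/143 = e^((0.36 − 0.0569)t) → ln(1.92308) = 0.3031·t
t = 0.65393 / 0.3031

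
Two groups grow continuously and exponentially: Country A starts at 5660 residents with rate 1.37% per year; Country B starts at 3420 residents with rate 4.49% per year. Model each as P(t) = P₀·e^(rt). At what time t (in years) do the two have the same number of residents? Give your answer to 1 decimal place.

t ≈ 16.1 years

5660·e^(0.0137t) = 3420·e^(0.0449t)
5660/3420 = e^((0.0449 − 0.0137)t) → ln(1.65497) = 0.0312·t
t = 0.50378 / 0.0312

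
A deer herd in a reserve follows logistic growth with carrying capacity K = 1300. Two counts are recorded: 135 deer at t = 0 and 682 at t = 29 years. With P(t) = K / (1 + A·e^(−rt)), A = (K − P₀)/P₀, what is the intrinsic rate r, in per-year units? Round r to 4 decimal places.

r ≈ 0.0777 per year

A = (1300 − 135)/135 = 8.62963
682 = 1300/(1 + 8.62963·e^(−r·29)) → e^(−29r) = (1.90616 − 1)/8.62963 = 0.105005
r = −ln(0.105005)/29 = 2.25374/29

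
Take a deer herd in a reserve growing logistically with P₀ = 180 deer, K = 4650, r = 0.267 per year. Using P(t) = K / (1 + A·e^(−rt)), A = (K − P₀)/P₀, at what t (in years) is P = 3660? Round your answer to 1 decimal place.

t ≈ 16.9 years

A = (4650 − 180)/180 = 24.83333
3660 = 4650/(1 + 24.83333·e^(−0.267t)) → 1 + 24.83333·e^(−0.267t) = 1.27049
e^(−0.267t) = 0.010892 → t = ln(91.80808)/0.267 = 4.5197/0.267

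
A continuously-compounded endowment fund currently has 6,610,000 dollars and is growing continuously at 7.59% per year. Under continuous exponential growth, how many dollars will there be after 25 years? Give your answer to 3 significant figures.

≈ 44,100,000 dollars

P(25) = 6610000 · e^(0.0759·25) = 6610000 · e^(1.8975)
= 6610000 · 6.6692 ≈ 44083415.85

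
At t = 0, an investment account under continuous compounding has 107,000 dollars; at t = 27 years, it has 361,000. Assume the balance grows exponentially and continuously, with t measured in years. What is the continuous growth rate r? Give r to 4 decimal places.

r ≈ 0.0450 per year

361000 = 107000 · e^(r·27)
e^(27r) = 361000/107000 = 3.37383
r = ln(3.37383) / 27 = 1.21605 / 27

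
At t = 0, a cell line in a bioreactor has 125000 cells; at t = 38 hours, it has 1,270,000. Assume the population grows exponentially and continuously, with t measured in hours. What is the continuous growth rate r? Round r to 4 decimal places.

1270000 = 125000 · e^(r·38)
e^(38r) = 1270000/125000 = 10.16
r = ln(10.16) / 38 = 2.31846 / 38

r ≈ 0.0610 per hour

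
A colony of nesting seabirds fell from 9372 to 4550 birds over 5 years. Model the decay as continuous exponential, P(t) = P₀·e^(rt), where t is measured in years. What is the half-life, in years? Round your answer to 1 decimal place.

r = ln(4550/9372) / 5 = ln(0.48549) / 5 ≈ -0.14452 per year
half-life = ln 2 / |r| = 0.69315 / 0.14452

half-life ≈ 4.8 years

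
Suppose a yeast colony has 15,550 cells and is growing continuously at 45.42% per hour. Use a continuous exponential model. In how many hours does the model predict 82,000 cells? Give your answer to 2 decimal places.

t ≈ 3.66 hours

82000 = 15550 · e^(0.4542·t)
t = ln(82000/15550) / 0.4542 = ln(5.27331) / 0.4542 = 1.66266 / 0.4542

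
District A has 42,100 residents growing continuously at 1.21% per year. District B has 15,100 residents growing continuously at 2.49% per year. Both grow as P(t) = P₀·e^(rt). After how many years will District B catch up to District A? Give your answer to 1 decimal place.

t ≈ 80.1 years

42100·e^(0.0121t) = 15100·e^(0.0249t)
42100/15100 = e^((0.0249 − 0.0121)t) → ln(2.78808) = 0.0128·t
t = 1.02535 / 0.0128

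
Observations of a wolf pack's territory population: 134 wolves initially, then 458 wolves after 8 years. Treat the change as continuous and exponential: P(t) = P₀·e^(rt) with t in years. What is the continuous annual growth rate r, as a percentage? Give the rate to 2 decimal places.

458 = 134 · e^(r·8)
e^(8r) = 458/134 = 3.41791
r = ln(3.41791) / 8 = 1.22903 / 8

r ≈ 15.36% per year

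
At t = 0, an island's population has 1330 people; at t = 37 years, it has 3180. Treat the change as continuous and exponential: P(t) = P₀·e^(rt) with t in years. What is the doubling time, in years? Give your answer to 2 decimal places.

doubling time ≈ 29.42 years

r = ln(3180/1330) / 37 = ln(2.39098) / 37 ≈ 0.02356 per year
doubling time = ln 2 / |r| = 0.69315 / 0.02356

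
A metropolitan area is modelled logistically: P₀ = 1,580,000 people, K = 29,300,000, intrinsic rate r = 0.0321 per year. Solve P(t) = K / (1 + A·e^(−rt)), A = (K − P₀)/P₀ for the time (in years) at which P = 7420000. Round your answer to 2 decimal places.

A = (29300000 − 1580000)/1580000 = 17.5443
7420000 = 29300000/(1 + 17.5443·e^(−0.0321t)) → 1 + 17.5443·e^(−0.0321t) = 3.94879
e^(−0.0321t) = 0.168077 → t = ln(5.94967)/0.0321 = 1.78334/0.0321

t ≈ 55.56 years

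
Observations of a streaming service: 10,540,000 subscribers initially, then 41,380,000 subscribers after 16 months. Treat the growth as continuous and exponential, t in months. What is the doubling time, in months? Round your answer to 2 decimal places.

doubling time ≈ 8.11 months

r = ln(41380000/10540000) / 16 = ln(3.926) / 16 ≈ 0.085476 per month
doubling time = ln 2 / |r| = 0.69315 / 0.085476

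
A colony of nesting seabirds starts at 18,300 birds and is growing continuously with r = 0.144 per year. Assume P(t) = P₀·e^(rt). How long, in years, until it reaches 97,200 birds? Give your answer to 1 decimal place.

t ≈ 11.6 years

97200 = 18300 · e^(0.144·t)
t = ln(97200/18300) / 0.144 = ln(5.31148) / 0.144 = 1.66987 / 0.144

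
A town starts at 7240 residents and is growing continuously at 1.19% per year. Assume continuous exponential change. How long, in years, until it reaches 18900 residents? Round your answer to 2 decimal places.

18900 = 7240 · e^(0.0119·t)
t = ln(18900/7240) / 0.0119 = ln(2.6105) / 0.0119 = 0.95954 / 0.0119

t ≈ 80.63 years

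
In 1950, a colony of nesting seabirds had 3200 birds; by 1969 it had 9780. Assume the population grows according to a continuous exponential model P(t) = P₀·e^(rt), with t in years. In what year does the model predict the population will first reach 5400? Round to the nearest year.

r = ln(9780/3200) / 19 = 1.11719/19 ≈ 0.058799 per year
t = ln(5400/3200) / r = 0.52325/0.058799 ≈ 8.9 years after 1950

year 1959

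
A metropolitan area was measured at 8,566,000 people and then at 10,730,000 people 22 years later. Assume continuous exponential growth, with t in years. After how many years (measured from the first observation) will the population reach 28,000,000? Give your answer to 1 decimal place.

r = ln(10730000/8566000) / 22 ≈ 0.010238 per year
t = ln(28000000/8566000) / r = 1.1844 / 0.010238 ≈ 115.684

t ≈ 115.7 years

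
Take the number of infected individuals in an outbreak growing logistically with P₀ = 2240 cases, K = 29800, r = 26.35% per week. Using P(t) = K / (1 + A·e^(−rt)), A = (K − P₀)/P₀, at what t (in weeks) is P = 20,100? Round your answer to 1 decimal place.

t ≈ 12.3 weeks

A = (29800 − 2240)/2240 = 12.30357
20100 = 29800/(1 + 12.30357·e^(−0.2635t)) → 1 + 12.30357·e^(−0.2635t) = 1.48259
e^(−0.2635t) = 0.039223 → t = ln(25.49503)/0.2635 = 3.23848/0.2635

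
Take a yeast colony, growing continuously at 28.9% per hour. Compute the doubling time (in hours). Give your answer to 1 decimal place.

doubling time = ln(2) / |r| = 0.69315 / 0.289

doubling time ≈ 2.4 hours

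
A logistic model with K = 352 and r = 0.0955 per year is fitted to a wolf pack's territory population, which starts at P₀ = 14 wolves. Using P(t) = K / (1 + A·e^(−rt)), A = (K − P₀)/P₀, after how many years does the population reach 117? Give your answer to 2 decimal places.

t ≈ 26.04 years

A = (352 − 14)/14 = 24.14286
117 = 352/(1 + 24.14286·e^(−0.0955t)) → 1 + 24.14286·e^(−0.0955t) = 3.00855
e^(−0.0955t) = 0.083194 → t = ln(12.02006)/0.0955 = 2.48658/0.0955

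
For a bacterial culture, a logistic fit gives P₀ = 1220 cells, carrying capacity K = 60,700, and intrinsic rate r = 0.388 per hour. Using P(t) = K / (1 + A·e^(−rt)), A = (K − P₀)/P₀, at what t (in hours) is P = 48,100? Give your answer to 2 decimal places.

A = (60700 − 1220)/1220 = 48.7541
48100 = 60700/(1 + 48.7541·e^(−0.388t)) → 1 + 48.7541·e^(−0.388t) = 1.26195
e^(−0.388t) = 0.005373 → t = ln(186.11684)/0.388 = 5.22637/0.388

t ≈ 13.47 hours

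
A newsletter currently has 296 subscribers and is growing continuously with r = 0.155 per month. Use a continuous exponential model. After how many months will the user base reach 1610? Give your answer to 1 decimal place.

t ≈ 10.9 months

1610 = 296 · e^(0.155·t)
t = ln(1610/296) / 0.155 = ln(5.43919) / 0.155 = 1.69363 / 0.155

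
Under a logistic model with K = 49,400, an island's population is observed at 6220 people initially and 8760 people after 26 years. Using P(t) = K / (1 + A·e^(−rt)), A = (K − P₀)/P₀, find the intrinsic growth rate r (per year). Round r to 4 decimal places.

r ≈ 0.0155 per year

A = (49400 − 6220)/6220 = 6.94212
8760 = 49400/(1 + 6.94212·e^(−r·26)) → e^(−26r) = (5.63927 − 1)/6.94212 = 0.668278
r = −ln(0.668278)/26 = 0.40305/26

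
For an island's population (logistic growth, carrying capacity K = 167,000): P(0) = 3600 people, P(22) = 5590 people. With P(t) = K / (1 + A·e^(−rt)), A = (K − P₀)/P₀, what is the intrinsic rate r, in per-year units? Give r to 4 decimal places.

r ≈ 0.0206 per year

A = (167000 − 3600)/3600 = 45.38889
5590 = 167000/(1 + 45.38889·e^(−r·22)) → e^(−22r) = (29.87478 − 1)/45.38889 = 0.636164
r = −ln(0.636164)/22 = 0.4523/22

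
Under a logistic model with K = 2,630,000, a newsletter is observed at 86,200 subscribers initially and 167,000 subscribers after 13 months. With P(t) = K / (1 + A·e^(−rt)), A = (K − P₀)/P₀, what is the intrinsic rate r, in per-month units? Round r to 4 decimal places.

r ≈ 0.0534 per month

A = (2630000 − 86200)/86200 = 29.51044
167000 = 2630000/(1 + 29.51044·e^(−r·13)) → e^(−13r) = (15.7485 − 1)/29.51044 = 0.499772
r = −ln(0.499772)/13 = 0.6936/13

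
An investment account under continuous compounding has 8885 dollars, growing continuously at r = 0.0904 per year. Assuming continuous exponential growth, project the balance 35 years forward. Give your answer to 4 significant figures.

P(35) = 8885 · e^(0.0904·35) = 8885 · e^(3.164)
= 8885 · 23.66507 ≈ 210264.12

≈ 210,300 dollars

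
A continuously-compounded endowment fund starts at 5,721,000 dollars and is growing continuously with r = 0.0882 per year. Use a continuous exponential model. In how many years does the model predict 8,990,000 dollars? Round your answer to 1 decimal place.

8990000 = 5721000 · e^(0.0882·t)
t = ln(8990000/5721000) / 0.0882 = ln(1.5714) / 0.0882 = 0.45197 / 0.0882

t ≈ 5.1 years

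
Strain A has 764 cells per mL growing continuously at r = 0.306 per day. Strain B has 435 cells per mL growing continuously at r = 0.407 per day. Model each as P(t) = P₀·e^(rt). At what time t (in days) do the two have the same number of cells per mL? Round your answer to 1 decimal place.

t ≈ 5.6 days

764·e^(0.306t) = 435·e^(0.407t)
764/435 = e^((0.407 − 0.306)t) → ln(1.75632) = 0.101·t
t = 0.56322 / 0.101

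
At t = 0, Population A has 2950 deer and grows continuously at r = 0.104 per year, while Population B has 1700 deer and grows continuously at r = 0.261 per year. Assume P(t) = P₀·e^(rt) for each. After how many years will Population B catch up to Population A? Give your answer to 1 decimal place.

2950·e^(0.104t) = 1700·e^(0.261t)
2950/1700 = e^((0.261 − 0.104)t) → ln(1.73529) = 0.157·t
t = 0.55118 / 0.157

t ≈ 3.5 years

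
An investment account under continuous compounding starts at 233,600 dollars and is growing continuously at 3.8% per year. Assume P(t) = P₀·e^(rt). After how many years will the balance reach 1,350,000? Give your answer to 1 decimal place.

1350000 = 233600 · e^(0.038·t)
t = ln(1350000/233600) / 0.038 = ln(5.77911) / 0.038 = 1.75425 / 0.038

t ≈ 46.2 years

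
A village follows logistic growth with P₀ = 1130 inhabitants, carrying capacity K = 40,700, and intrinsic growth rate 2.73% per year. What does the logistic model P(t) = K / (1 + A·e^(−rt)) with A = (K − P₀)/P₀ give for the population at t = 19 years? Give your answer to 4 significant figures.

≈ 1,863 inhabitants

A = (40700 − 1130)/1130 = 35.0177
P(19) = 40700 / (1 + 35.0177·e^(−0.0273·19)) = 40700 / (1 + 35.0177·0.595294)
= 40700 / 21.84582 ≈ 1863.06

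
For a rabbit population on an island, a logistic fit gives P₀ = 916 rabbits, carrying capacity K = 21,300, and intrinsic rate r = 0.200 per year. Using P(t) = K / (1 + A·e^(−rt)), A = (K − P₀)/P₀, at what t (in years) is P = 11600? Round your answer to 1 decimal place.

A = (21300 − 916)/916 = 22.25328
11600 = 21300/(1 + 22.25328·e^(−0.2t)) → 1 + 22.25328·e^(−0.2t) = 1.83621
e^(−0.2t) = 0.037577 → t = ln(26.61216)/0.2 = 3.28137/0.2

t ≈ 16.4 years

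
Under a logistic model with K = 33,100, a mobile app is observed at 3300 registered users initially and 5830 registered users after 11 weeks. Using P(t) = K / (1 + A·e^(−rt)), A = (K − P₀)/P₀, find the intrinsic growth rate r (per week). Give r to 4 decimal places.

A = (33100 − 3300)/3300 = 9.0303
5830 = 33100/(1 + 9.0303·e^(−r·11)) → e^(−11r) = (5.67753 − 1)/9.0303 = 0.517982
r = −ln(0.517982)/11 = 0.65782/11

r ≈ 0.0598 per week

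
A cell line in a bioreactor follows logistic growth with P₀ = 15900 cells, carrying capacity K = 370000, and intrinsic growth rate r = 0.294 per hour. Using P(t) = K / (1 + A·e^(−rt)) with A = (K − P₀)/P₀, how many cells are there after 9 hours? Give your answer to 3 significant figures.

A = (370000 − 15900)/15900 = 22.27044
P(9) = 370000 / (1 + 22.27044·e^(−0.294·9)) = 370000 / (1 + 22.27044·0.070934)
= 370000 / 2.57974 ≈ 143425.31

≈ 143,000 cells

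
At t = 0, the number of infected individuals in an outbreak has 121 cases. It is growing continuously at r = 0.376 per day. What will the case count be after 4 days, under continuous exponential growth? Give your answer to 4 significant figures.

≈ 544.5 cases

P(4) = 121 · e^(0.376·4) = 121 · e^(1.504)
= 121 · 4.49965 ≈ 544.46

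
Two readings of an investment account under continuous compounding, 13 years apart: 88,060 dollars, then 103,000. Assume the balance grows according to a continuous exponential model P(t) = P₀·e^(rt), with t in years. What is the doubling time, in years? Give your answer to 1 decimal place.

r = ln(103000/88060) / 13 = ln(1.16966) / 13 ≈ 0.012055 per year
doubling time = ln 2 / |r| = 0.69315 / 0.012055

doubling time ≈ 57.5 years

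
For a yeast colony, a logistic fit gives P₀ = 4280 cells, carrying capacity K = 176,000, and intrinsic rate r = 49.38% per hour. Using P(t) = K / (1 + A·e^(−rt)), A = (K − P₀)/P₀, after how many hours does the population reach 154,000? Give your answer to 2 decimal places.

t ≈ 11.42 hours

A = (176000 − 4280)/4280 = 40.1215
154000 = 176000/(1 + 40.1215·e^(−0.4938t)) → 1 + 40.1215·e^(−0.4938t) = 1.14286
e^(−0.4938t) = 0.003561 → t = ln(280.85047)/0.4938 = 5.63782/0.4938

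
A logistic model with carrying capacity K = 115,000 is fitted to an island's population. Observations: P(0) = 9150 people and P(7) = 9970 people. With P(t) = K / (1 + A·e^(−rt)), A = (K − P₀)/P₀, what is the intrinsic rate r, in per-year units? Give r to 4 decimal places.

r ≈ 0.0134 per year

A = (115000 − 9150)/9150 = 11.56831
9970 = 115000/(1 + 11.56831·e^(−r·7)) → e^(−7r) = (11.5346 − 1)/11.56831 = 0.910644
r = −ln(0.910644)/7 = 0.0936/7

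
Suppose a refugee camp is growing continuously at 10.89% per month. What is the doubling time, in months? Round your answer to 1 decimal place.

doubling time ≈ 6.4 months

doubling time = ln(2) / |r| = 0.69315 / 0.1089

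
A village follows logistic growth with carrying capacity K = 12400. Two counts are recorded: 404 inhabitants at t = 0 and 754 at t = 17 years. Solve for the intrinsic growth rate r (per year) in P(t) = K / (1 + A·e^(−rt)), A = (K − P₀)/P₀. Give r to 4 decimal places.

A = (12400 − 404)/404 = 29.69307
754 = 12400/(1 + 29.69307·e^(−r·17)) → e^(−17r) = (16.44562 − 1)/29.69307 = 0.520176
r = −ln(0.520176)/17 = 0.65359/17

r ≈ 0.0384 per year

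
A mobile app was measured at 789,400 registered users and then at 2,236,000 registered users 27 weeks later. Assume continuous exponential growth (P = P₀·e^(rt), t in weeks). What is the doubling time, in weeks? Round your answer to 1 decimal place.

doubling time ≈ 18.0 weeks

r = ln(2236000/789400) / 27 = ln(2.83253) / 27 ≈ 0.038562 per week
doubling time = ln 2 / |r| = 0.69315 / 0.038562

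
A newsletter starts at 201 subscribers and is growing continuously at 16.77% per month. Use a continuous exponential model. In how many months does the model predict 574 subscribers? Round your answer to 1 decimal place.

t ≈ 6.3 months

574 = 201 · e^(0.1677·t)
t = ln(574/201) / 0.1677 = ln(2.85572) / 0.1677 = 1.04932 / 0.1677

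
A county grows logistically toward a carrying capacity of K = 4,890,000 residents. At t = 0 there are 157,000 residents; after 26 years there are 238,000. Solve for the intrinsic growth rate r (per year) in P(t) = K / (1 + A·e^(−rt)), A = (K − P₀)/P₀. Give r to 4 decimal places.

r ≈ 0.0167 per year

A = (4890000 − 157000)/157000 = 30.1465
238000 = 4890000/(1 + 30.1465·e^(−r·26)) → e^(−26r) = (20.54622 − 1)/30.1465 = 0.648374
r = −ln(0.648374)/26 = 0.43329/26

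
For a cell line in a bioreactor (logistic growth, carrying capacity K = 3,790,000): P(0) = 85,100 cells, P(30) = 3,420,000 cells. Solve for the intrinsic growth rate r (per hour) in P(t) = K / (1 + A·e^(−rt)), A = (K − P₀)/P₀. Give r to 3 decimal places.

r ≈ 0.200 per hour

A = (3790000 − 85100)/85100 = 43.53584
3420000 = 3790000/(1 + 43.53584·e^(−r·30)) → e^(−30r) = (1.10819 − 1)/43.53584 = 0.002485
r = −ln(0.002485)/30 = 5.99748/30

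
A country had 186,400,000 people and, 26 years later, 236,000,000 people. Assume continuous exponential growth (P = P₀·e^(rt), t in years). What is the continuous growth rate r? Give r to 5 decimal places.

r ≈ 0.00907 per year

236000000 = 186400000 · e^(r·26)
e^(26r) = 236000000/186400000 = 1.26609
r = ln(1.26609) / 26 = 0.23594 / 26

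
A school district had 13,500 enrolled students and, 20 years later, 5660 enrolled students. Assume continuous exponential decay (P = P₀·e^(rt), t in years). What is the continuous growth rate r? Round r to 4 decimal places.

r ≈ -0.0435 per year

5660 = 13500 · e^(r·20)
e^(20r) = 5660/13500 = 0.41926
r = ln(0.41926) / 20 = -0.86927 / 20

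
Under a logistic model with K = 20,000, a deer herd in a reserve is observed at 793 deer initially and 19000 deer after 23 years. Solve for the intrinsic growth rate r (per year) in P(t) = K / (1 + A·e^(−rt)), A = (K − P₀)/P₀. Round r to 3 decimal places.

r ≈ 0.267 per year

A = (20000 − 793)/793 = 24.22068
19000 = 20000/(1 + 24.22068·e^(−r·23)) → e^(−23r) = (1.05263 − 1)/24.22068 = 0.002173
r = −ln(0.002173)/23 = 6.13165/23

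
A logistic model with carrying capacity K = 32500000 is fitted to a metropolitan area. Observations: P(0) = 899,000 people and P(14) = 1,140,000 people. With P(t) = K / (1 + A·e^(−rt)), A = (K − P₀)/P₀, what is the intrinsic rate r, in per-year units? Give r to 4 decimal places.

A = (32500000 − 899000)/899000 = 35.15128
1140000 = 32500000/(1 + 35.15128·e^(−r·14)) → e^(−14r) = (28.50877 − 1)/35.15128 = 0.782582
r = −ln(0.782582)/14 = 0.24516/14

r ≈ 0.0175 per year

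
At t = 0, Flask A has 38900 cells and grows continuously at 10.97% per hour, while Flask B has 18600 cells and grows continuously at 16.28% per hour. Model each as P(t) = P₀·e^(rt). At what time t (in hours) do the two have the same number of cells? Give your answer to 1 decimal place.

t ≈ 13.9 hours

38900·e^(0.1097t) = 18600·e^(0.1628t)
38900/18600 = e^((0.1628 − 0.1097)t) → ln(2.0914) = 0.0531·t
t = 0.73783 / 0.0531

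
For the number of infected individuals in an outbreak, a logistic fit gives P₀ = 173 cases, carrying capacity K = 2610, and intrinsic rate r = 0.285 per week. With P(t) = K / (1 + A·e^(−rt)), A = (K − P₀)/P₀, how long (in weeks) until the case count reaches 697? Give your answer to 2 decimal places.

t ≈ 5.74 weeks

A = (2610 − 173)/173 = 14.08671
697 = 2610/(1 + 14.08671·e^(−0.285t)) → 1 + 14.08671·e^(−0.285t) = 3.74462
e^(−0.285t) = 0.194838 → t = ln(5.13248)/0.285 = 1.63559/0.285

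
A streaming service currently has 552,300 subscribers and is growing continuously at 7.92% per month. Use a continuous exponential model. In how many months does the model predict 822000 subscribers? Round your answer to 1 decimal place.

t ≈ 5.0 months

822000 = 552300 · e^(0.0792·t)
t = ln(822000/552300) / 0.0792 = ln(1.48832) / 0.0792 = 0.39765 / 0.0792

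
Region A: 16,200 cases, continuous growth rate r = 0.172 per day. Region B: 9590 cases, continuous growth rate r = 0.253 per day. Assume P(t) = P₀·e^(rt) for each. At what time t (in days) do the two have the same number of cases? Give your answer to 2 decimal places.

16200·e^(0.172t) = 9590·e^(0.253t)
16200/9590 = e^((0.253 − 0.172)t) → ln(1.68926) = 0.081·t
t = 0.52429 / 0.081

t ≈ 6.47 days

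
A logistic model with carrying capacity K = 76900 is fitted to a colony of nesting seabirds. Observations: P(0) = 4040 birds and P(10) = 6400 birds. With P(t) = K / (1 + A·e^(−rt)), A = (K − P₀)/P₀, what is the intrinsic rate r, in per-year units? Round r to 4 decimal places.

r ≈ 0.0493 per year

A = (76900 − 4040)/4040 = 18.03465
6400 = 76900/(1 + 18.03465·e^(−r·10)) → e^(−10r) = (12.01562 − 1)/18.03465 = 0.610803
r = −ln(0.610803)/10 = 0.49298/10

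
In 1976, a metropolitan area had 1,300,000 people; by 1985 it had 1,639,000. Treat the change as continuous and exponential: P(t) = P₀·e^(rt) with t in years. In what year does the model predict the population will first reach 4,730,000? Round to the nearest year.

year 2026

r = ln(1639000/1300000) / 9 = 0.23172/9 ≈ 0.025747 per year
t = ln(4730000/1300000) / r = 1.29156/0.025747 ≈ 50.16 years after 1976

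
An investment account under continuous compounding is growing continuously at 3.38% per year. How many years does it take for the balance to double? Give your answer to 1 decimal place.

doubling time ≈ 20.5 years

doubling time = ln(2) / |r| = 0.69315 / 0.0338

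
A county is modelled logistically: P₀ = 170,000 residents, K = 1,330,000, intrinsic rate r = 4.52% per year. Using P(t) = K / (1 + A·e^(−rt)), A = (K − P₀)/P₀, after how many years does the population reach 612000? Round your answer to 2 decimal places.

A = (1330000 − 170000)/170000 = 6.82353
612000 = 1330000/(1 + 6.82353·e^(−0.0452t)) → 1 + 6.82353·e^(−0.0452t) = 2.1732
e^(−0.0452t) = 0.171935 → t = ln(5.81616)/0.0452 = 1.76064/0.0452

t ≈ 38.95 years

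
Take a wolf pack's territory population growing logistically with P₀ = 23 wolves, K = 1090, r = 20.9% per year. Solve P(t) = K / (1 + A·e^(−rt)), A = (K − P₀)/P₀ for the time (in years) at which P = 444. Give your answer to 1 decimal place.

A = (1090 − 23)/23 = 46.3913
444 = 1090/(1 + 46.3913·e^(−0.209t)) → 1 + 46.3913·e^(−0.209t) = 2.45495
e^(−0.209t) = 0.031363 → t = ln(31.88505)/0.209 = 3.46214/0.209

t ≈ 16.6 years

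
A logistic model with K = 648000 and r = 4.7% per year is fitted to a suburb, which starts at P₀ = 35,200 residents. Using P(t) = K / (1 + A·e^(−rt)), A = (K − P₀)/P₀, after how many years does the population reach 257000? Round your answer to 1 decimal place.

A = (648000 − 35200)/35200 = 17.40909
257000 = 648000/(1 + 17.40909·e^(−0.047t)) → 1 + 17.40909·e^(−0.047t) = 2.5214
e^(−0.047t) = 0.087391 → t = ln(11.4428)/0.047 = 2.43736/0.047

t ≈ 51.9 years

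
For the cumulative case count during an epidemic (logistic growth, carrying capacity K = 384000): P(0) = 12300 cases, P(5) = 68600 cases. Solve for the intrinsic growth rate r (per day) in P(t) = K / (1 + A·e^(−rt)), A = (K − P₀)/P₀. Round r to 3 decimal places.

A = (384000 − 12300)/12300 = 30.21951
68600 = 384000/(1 + 30.21951·e^(−r·5)) → e^(−5r) = (5.59767 − 1)/30.21951 = 0.152142
r = −ln(0.152142)/5 = 1.88294/5

r ≈ 0.377 per day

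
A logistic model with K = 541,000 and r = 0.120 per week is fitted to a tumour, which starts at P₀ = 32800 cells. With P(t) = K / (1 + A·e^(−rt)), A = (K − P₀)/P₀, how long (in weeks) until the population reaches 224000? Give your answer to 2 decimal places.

t ≈ 19.94 weeks

A = (541000 − 32800)/32800 = 15.4939
224000 = 541000/(1 + 15.4939·e^(−0.12t)) → 1 + 15.4939·e^(−0.12t) = 2.41518
e^(−0.12t) = 0.091338 → t = ln(10.94837)/0.12 = 2.39319/0.12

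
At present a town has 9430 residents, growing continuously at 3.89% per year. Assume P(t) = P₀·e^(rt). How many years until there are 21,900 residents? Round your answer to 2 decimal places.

21900 = 9430 · e^(0.0389·t)
t = ln(21900/9430) / 0.0389 = ln(2.32238) / 0.0389 = 0.84259 / 0.0389

t ≈ 21.66 years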